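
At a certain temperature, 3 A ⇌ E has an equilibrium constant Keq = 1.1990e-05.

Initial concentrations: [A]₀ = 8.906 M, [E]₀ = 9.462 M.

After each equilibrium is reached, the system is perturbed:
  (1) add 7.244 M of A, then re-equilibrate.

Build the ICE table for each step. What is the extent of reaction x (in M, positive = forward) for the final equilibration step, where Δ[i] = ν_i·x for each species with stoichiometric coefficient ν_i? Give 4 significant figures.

x = 0.3377 M

Q₀ = 0.01339 vs Keq = 1.1990e-05 ⇒ Q>K, reverse
Step 1:
                  A         E
  Initial     8.906     9.462
  Change      26.75    -8.918
  Equil       35.66    0.5437
  solve Keq expr → x = -8.918; check Q = 1.1990e-05
Then add 7.244 M of A.
Step 2:
                  A         E
  Initial      42.9    0.5437
  Change     -1.013    0.3377
  Equil       41.89    0.8815
  solve Keq expr → x = 0.3377; check Q = 1.1990e-05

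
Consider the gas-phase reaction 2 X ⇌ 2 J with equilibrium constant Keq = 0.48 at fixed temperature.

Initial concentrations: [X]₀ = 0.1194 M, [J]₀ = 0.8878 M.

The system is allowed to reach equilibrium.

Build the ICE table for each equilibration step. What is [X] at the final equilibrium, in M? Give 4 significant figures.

Q₀ = 55.29 vs Keq = 0.48 ⇒ Q>K, reverse
Step 1:
                    X           J
  I            0.1194      0.8878
  C            0.4756     -0.4756
  E             0.595      0.4122
  solve Keq expr → x = -0.2378; check Q = 0.48

[X]_eq = 0.595 M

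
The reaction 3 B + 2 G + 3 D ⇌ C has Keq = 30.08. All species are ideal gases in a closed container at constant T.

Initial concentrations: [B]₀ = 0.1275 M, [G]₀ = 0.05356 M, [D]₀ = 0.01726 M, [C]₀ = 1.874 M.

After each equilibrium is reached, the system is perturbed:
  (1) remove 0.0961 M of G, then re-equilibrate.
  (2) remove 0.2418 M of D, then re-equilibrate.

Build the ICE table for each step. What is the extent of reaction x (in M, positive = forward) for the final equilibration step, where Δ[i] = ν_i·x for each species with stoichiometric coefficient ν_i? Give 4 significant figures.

Q₀ = 6.1296e+10 vs Keq = 30.08 ⇒ Q>K, reverse
Step 1:
                   B          G          D          C
  Initial     0.1275    0.05356    0.01726      1.874
  Change      0.6965     0.4644     0.6965    -0.2322
  Equil        0.824     0.5179     0.7138      1.642
  solve Keq expr → x = -0.2322; check Q = 30.08
Then remove 0.0961 M of G.
Step 2:
                   B          G          D          C
  Initial      0.824     0.4218     0.7138      1.642
  Change     0.03755    0.02504    0.03755   -0.01252
  Equil       0.8616     0.4468     0.7513      1.629
  solve Keq expr → x = -0.01252; check Q = 30.08
Then remove 0.2418 M of D.
Step 3:
                   B          G          D          C
  Initial     0.8616     0.4468     0.5095      1.629
  Change     0.09993    0.06662    0.09993   -0.03331
  Equil       0.9615     0.5135     0.6095      1.596
  solve Keq expr → x = -0.03331; check Q = 30.08

x = -0.03331 M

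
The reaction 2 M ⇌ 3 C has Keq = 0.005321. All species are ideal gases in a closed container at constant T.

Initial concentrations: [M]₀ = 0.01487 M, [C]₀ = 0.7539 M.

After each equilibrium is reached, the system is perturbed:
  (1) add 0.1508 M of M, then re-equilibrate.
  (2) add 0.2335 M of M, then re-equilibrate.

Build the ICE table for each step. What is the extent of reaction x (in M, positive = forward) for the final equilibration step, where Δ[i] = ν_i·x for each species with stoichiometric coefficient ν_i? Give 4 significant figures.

Q₀ = 1938 vs Keq = 0.005321 ⇒ Q>K, reverse
Step 1:
                  M         C
  Initial   0.01487    0.7539
  Change     0.4343   -0.6515
  Equil      0.4492    0.1024
  solve Keq expr → x = -0.2172; check Q = 0.005321
Then add 0.1508 M of M.
Step 2:
                  M         C
  Initial       0.6    0.1024
  Change    -0.0133   0.01995
  Equil      0.5867    0.1224
  solve Keq expr → x = 0.006651; check Q = 0.005321
Then add 0.2335 M of M.
Step 3:
                  M         C
  Initial    0.8202    0.1224
  Change   -0.01885   0.02827
  Equil      0.8014    0.1506
  solve Keq expr → x = 0.009423; check Q = 0.005321

x = 0.009423 M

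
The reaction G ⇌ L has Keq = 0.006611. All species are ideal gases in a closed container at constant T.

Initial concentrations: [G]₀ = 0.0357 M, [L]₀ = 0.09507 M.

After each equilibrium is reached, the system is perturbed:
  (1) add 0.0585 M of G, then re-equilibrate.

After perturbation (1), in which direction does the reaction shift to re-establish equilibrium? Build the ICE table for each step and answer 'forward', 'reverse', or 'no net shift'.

Direction: forward

Q₀ = 2.663 vs Keq = 0.006611 ⇒ Q>K, reverse
Step 1:
                   G          L
  init        0.0357    0.09507
  Δ          0.09421   -0.09421
  eq          0.1299 8.5884e-04
  solve Keq expr → x = -0.09421; check Q = 0.006611
Then add 0.0585 M of G.
Step 2:
                   G          L
  init        0.1884 8.5884e-04
  Δ       -3.8420e-04 3.8420e-04
  eq           0.188   0.001243
  solve Keq expr → x = 3.8420e-04; check Q = 0.006611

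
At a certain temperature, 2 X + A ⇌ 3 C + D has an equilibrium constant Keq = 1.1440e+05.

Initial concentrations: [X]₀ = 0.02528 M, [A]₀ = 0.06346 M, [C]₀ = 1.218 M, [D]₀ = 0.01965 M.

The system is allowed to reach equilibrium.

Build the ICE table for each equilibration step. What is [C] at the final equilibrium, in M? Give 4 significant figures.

Q₀ = 875.5 vs Keq = 1.1440e+05 ⇒ Q<K, forward
Step 1:
                  X         A         C         D
  Initial   0.02528   0.06346     1.218   0.01965
  Change   -0.02211  -0.01106   0.03317   0.01106
  Equil    0.003167    0.0524     1.251   0.03071
  solve Keq expr → x = 0.01106; check Q = 1.1440e+05

[C]_eq = 1.251 M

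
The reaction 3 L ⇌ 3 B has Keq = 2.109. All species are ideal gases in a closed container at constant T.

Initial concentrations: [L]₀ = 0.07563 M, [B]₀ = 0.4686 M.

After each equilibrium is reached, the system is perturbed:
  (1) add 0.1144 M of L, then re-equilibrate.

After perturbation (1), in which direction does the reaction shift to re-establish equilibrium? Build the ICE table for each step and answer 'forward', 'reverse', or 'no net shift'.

Direction: forward

Q₀ = 237.9 vs Keq = 2.109 ⇒ Q>K, reverse
Step 1:
                   L          B
  Initial    0.07563     0.4686
  Change      0.1628    -0.1628
  Equil       0.2384     0.3058
  solve Keq expr → x = -0.05427; check Q = 2.109
Then add 0.1144 M of L.
Step 2:
                   L          B
  Initial     0.3528     0.3058
  Change    -0.06428    0.06428
  Equil       0.2886     0.3701
  solve Keq expr → x = 0.02143; check Q = 2.109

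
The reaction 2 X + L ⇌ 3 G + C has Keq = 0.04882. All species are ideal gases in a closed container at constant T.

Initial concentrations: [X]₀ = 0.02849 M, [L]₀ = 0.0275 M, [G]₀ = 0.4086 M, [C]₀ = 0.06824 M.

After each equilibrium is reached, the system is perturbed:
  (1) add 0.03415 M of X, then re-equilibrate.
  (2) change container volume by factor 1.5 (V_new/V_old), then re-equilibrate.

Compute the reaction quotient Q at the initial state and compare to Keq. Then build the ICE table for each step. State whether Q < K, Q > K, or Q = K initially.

Q₀ = 208.6 vs Keq = 0.04882 ⇒ Q>K, reverse
Step 1:
                    X           L           G           C
  init        0.02849      0.0275      0.4086     0.06824
  Δ            0.1204     0.06022     -0.1807    -0.06022
  eq           0.1489     0.08772      0.2279     0.00802
  solve Keq expr → x = -0.06022; check Q = 0.04882
Then add 0.03415 M of X.
Step 2:
                    X           L           G           C
  init         0.1831     0.08772      0.2279     0.00802
  Δ         -0.004527   -0.002264    0.006791    0.002264
  eq           0.1786     0.08546      0.2347     0.01028
  solve Keq expr → x = 0.002264; check Q = 0.04882
Then change container volume by factor 1.5 (V_new/V_old).
Step 3:
                    X           L           G           C
  init          0.119     0.05697      0.1565    0.006856
  Δ         -0.003395   -0.001698    0.005093    0.001698
  eq           0.1156     0.05527      0.1616    0.008554
  solve Keq expr → x = 0.001698; check Q = 0.04882

Q₀ = 208.6; Q > K (proceeds reverse)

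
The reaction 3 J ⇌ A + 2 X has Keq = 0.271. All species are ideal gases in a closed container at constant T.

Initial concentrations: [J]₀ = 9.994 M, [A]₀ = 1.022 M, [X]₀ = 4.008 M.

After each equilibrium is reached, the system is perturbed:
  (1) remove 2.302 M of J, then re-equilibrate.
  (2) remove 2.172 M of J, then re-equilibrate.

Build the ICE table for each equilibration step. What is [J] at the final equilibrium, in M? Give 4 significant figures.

Q₀ = 0.01645 vs Keq = 0.271 ⇒ Q<K, forward
Step 1:
                    J           A           X
  Initial       9.994       1.022       4.008
  Change       -3.293       1.098       2.195
  Equil         6.701        2.12       6.203
  solve Keq expr → x = 1.098; check Q = 0.271
Then remove 2.302 M of J.
Step 2:
                    J           A           X
  Initial       4.399        2.12       6.203
  Change        1.255     -0.4183     -0.8367
  Equil         5.654       1.701       5.366
  solve Keq expr → x = -0.4183; check Q = 0.271
Then remove 2.172 M of J.
Step 3:
                    J           A           X
  Initial       3.482       1.701       5.366
  Change        1.179      -0.393      -0.786
  Equil         4.661       1.308        4.58
  solve Keq expr → x = -0.393; check Q = 0.271

[J]_eq = 4.661 M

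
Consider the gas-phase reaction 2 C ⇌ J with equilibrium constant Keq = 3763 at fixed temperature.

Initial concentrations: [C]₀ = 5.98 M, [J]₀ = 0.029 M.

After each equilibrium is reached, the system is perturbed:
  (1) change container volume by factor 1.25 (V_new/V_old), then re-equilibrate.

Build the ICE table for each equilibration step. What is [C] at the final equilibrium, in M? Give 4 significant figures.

Q₀ = 8.1095e-04 vs Keq = 3763 ⇒ Q<K, forward
Step 1:
                    C           J
  I              5.98       0.029
  C            -5.952       2.976
  E           0.02826       3.005
  solve Keq expr → x = 2.976; check Q = 3763
Then change container volume by factor 1.25 (V_new/V_old).
Step 2:
                    C           J
  I           0.02261       2.404
  C          0.002661   -0.001331
  E           0.02527       2.403
  solve Keq expr → x = -0.001331; check Q = 3763

[C]_eq = 0.02527 M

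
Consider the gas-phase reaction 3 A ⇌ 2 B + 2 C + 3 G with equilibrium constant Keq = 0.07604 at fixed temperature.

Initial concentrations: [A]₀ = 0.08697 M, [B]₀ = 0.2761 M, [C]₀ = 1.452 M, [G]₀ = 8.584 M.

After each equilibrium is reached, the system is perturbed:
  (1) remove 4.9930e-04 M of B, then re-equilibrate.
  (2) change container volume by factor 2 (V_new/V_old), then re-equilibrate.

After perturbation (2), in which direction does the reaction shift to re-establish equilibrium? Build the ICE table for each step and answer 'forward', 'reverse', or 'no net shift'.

Direction: forward

Q₀ = 1.5453e+05 vs Keq = 0.07604 ⇒ Q>K, reverse
Step 1:
                   A          B          C          G
  I          0.08697     0.2761      1.452      8.584
  C           0.4089    -0.2726    -0.2726    -0.4089
  E           0.4959   0.003493      1.179      8.175
  solve Keq expr → x = -0.1363; check Q = 0.07604
Then remove 4.9930e-04 M of B.
Step 2:
                   A          B          C          G
  I           0.4959   0.002994      1.179      8.175
  C       -7.3444e-04 4.8963e-04 4.8963e-04 7.3444e-04
  E           0.4951   0.003483       1.18      8.176
  solve Keq expr → x = 2.4481e-04; check Q = 0.07604
Then change container volume by factor 2 (V_new/V_old).
Step 3:
                   A          B          C          G
  I           0.2476   0.001742     0.5899      4.088
  C        -0.007272   0.004848   0.004848   0.007272
  E           0.2403    0.00659     0.5948      4.095
  solve Keq expr → x = 0.002424; check Q = 0.07604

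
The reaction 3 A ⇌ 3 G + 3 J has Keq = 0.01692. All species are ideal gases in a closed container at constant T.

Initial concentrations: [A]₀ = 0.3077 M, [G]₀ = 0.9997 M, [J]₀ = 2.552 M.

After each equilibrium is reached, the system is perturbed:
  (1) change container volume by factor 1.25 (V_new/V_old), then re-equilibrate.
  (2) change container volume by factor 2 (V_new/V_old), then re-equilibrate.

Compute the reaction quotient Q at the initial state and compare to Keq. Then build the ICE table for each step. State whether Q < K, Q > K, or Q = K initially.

Q₀ = 570; Q > K (proceeds reverse)

Q₀ = 570 vs Keq = 0.01692 ⇒ Q>K, reverse
Step 1:
                    A           G           J
  init         0.3077      0.9997       2.552
  Δ            0.8301     -0.8301     -0.8301
  eq            1.138      0.1696       1.722
  solve Keq expr → x = -0.2767; check Q = 0.01692
Then change container volume by factor 1.25 (V_new/V_old).
Step 2:
                    A           G           J
  init         0.9102      0.1357       1.378
  Δ          -0.02602     0.02602     0.02602
  eq           0.8842      0.1617       1.404
  solve Keq expr → x = 0.008674; check Q = 0.01692
Then change container volume by factor 2 (V_new/V_old).
Step 3:
                    A           G           J
  init         0.4421     0.08086      0.7018
  Δ            -0.052       0.052       0.052
  eq           0.3901      0.1329      0.7538
  solve Keq expr → x = 0.01733; check Q = 0.01692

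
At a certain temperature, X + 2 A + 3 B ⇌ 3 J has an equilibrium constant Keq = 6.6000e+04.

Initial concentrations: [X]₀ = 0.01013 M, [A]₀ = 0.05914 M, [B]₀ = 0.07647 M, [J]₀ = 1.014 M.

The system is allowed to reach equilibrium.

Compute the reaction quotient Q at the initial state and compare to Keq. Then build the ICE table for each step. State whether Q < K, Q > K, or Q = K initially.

Q₀ = 6.5806e+07; Q > K (proceeds reverse)

Q₀ = 6.5806e+07 vs Keq = 6.6000e+04 ⇒ Q>K, reverse
Step 1:
                    X           A           B           J
  init        0.01013     0.05914     0.07647       1.014
  Δ           0.04379     0.08757      0.1314     -0.1314
  eq          0.05392      0.1467      0.2078      0.8826
  solve Keq expr → x = -0.04379; check Q = 6.6000e+04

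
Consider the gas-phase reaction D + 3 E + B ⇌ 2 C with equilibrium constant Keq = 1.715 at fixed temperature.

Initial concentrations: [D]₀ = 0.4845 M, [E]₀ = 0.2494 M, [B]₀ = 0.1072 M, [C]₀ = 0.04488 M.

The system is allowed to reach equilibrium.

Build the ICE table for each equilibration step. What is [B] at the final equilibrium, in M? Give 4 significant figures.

Q₀ = 2.5 vs Keq = 1.715 ⇒ Q>K, reverse
Step 1:
                    D           E           B           C
  I            0.4845      0.2494      0.1072     0.04488
  C           0.00266    0.007981     0.00266    -0.00532
  E            0.4872      0.2574      0.1099     0.03956
  solve Keq expr → x = -0.00266; check Q = 1.715

[B]_eq = 0.1099 M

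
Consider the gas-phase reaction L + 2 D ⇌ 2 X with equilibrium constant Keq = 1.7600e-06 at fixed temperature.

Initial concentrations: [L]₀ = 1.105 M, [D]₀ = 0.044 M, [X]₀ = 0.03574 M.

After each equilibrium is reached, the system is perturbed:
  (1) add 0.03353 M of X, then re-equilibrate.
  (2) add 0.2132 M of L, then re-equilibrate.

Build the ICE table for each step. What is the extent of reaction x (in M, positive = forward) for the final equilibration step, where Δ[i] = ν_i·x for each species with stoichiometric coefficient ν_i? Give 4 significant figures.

Q₀ = 0.5971 vs Keq = 1.7600e-06 ⇒ Q>K, reverse
Step 1:
                   L          D          X
  Initial      1.105      0.044    0.03574
  Change     0.01781    0.03563   -0.03563
  Equil        1.123    0.07963 1.1194e-04
  solve Keq expr → x = -0.01781; check Q = 1.7600e-06
Then add 0.03353 M of X.
Step 2:
                   L          D          X
  Initial      1.123    0.07963    0.03364
  Change     0.01674    0.03348   -0.03348
  Equil         1.14     0.1131 1.6019e-04
  solve Keq expr → x = -0.01674; check Q = 1.7600e-06
Then add 0.2132 M of L.
Step 3:
                   L          D          X
  Initial      1.353     0.1131 1.6019e-04
  Change  -7.1600e-06 -1.4320e-05 1.4320e-05
  Equil        1.353     0.1131 1.7451e-04
  solve Keq expr → x = 7.1600e-06; check Q = 1.7600e-06

x = 7.1600e-06 M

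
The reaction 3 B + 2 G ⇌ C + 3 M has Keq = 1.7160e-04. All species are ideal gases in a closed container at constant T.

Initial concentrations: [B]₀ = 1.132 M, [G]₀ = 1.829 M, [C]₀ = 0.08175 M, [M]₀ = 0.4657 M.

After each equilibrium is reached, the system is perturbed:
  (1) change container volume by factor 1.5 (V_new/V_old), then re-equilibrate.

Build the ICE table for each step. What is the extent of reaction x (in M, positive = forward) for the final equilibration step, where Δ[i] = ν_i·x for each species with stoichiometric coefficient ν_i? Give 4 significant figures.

Q₀ = 0.001702 vs Keq = 1.7160e-04 ⇒ Q>K, reverse
Step 1:
                   B          G          C          M
  I            1.132      1.829    0.08175     0.4657
  C           0.1366    0.09105   -0.04553    -0.1366
  E            1.269       1.92    0.03622     0.3291
  solve Keq expr → x = -0.04553; check Q = 1.7160e-04
Then change container volume by factor 1.5 (V_new/V_old).
Step 2:
                   B          G          C          M
  I           0.8457       1.28    0.02415     0.2194
  C          0.01203   0.008017  -0.004009   -0.01203
  E           0.8577      1.288    0.02014     0.2074
  solve Keq expr → x = -0.004009; check Q = 1.7160e-04

x = -0.004009 M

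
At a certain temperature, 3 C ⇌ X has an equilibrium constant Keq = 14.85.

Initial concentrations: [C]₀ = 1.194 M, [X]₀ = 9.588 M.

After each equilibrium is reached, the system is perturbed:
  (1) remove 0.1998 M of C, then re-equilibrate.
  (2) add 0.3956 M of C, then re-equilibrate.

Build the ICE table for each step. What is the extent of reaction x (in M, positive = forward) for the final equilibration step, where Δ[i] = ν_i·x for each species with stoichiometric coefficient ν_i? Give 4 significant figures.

x = 0.1306 M

Q₀ = 5.633 vs Keq = 14.85 ⇒ Q<K, forward
Step 1:
                   C          X
  Initial      1.194      9.588
  Change     -0.3264     0.1088
  Equil       0.8676      9.697
  solve Keq expr → x = 0.1088; check Q = 14.85
Then remove 0.1998 M of C.
Step 2:
                   C          X
  Initial     0.6678      9.697
  Change      0.1978   -0.06594
  Equil       0.8656      9.631
  solve Keq expr → x = -0.06594; check Q = 14.85
Then add 0.3956 M of C.
Step 3:
                   C          X
  Initial      1.261      9.631
  Change     -0.3917     0.1306
  Equil       0.8695      9.761
  solve Keq expr → x = 0.1306; check Q = 14.85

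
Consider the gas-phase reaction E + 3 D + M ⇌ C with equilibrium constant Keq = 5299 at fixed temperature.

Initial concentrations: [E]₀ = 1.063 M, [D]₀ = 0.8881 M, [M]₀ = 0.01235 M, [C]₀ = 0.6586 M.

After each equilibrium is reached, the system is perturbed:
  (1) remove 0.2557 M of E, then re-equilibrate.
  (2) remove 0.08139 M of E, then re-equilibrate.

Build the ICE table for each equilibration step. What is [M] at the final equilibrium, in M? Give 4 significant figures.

[M]_eq = 2.8676e-04 M

Q₀ = 71.62 vs Keq = 5299 ⇒ Q<K, forward
Step 1:
                    E           D           M           C
  I             1.063      0.8881     0.01235      0.6586
  C          -0.01215    -0.03646    -0.01215     0.01215
  E             1.051      0.8516  1.9502e-04      0.6708
  solve Keq expr → x = 0.01215; check Q = 5299
Then remove 0.2557 M of E.
Step 2:
                    E           D           M           C
  I            0.7951      0.8516  1.9502e-04      0.6708
  C        6.2498e-05  1.8749e-04  6.2498e-05 -6.2498e-05
  E            0.7952      0.8518  2.5751e-04      0.6707
  solve Keq expr → x = -6.2498e-05; check Q = 5299
Then remove 0.08139 M of E.
Step 3:
                    E           D           M           C
  I            0.7138      0.8518  2.5751e-04      0.6707
  C        2.9249e-05  8.7747e-05  2.9249e-05 -2.9249e-05
  E            0.7138      0.8519  2.8676e-04      0.6707
  solve Keq expr → x = -2.9249e-05; check Q = 5299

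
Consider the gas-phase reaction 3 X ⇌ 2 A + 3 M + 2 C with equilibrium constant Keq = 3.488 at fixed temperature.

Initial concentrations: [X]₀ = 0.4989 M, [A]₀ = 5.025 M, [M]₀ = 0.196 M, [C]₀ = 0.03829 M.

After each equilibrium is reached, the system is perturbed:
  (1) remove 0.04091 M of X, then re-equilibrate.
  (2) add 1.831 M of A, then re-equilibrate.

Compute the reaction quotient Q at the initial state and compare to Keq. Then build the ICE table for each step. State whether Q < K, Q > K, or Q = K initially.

Q₀ = 0.002245; Q < K (proceeds forward)

Q₀ = 0.002245 vs Keq = 3.488 ⇒ Q<K, forward
Step 1:
                  X         A         M         C
  init       0.4989     5.025     0.196   0.03829
  Δ         -0.2255    0.1503    0.2255    0.1503
  eq         0.2734     5.175    0.4215    0.1886
  solve Keq expr → x = 0.07515; check Q = 3.488
Then remove 0.04091 M of X.
Step 2:
                  X         A         M         C
  init       0.2325     5.175    0.4215    0.1886
  Δ         0.01783  -0.01189  -0.01783  -0.01189
  eq         0.2504     5.163    0.4036    0.1767
  solve Keq expr → x = -0.005944; check Q = 3.488
Then add 1.831 M of A.
Step 3:
                  X         A         M         C
  init       0.2504     6.994    0.4036    0.1767
  Δ         0.02232  -0.01488  -0.02232  -0.01488
  eq         0.2727      6.98    0.3813    0.1618
  solve Keq expr → x = -0.00744; check Q = 3.488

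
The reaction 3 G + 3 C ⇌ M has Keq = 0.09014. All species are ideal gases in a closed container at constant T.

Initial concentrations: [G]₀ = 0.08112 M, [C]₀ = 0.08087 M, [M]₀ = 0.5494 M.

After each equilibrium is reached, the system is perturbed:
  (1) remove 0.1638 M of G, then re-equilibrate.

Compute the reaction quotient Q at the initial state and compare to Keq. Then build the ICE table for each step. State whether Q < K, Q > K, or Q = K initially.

Q₀ = 1.9460e+06 vs Keq = 0.09014 ⇒ Q>K, reverse
Step 1:
                    G           C           M
  init        0.08112     0.08087      0.5494
  Δ             1.058       1.058     -0.3526
  eq            1.139       1.139      0.1968
  solve Keq expr → x = -0.3526; check Q = 0.09014
Then remove 0.1638 M of G.
Step 2:
                    G           C           M
  init         0.9753       1.139      0.1968
  Δ           0.06349     0.06349    -0.02116
  eq            1.039       1.202      0.1756
  solve Keq expr → x = -0.02116; check Q = 0.09014

Q₀ = 1.9460e+06; Q > K (proceeds reverse)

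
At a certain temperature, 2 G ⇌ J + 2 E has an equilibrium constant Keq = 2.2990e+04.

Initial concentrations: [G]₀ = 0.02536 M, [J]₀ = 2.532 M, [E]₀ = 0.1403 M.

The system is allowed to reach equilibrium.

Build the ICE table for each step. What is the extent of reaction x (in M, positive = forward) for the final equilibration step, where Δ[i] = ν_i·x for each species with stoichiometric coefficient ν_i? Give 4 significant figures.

x = 0.01182 M

Q₀ = 77.5 vs Keq = 2.2990e+04 ⇒ Q<K, forward
Step 1:
                   G          J          E
  I          0.02536      2.532     0.1403
  C         -0.02364    0.01182    0.02364
  E         0.001724      2.544     0.1639
  solve Keq expr → x = 0.01182; check Q = 2.2990e+04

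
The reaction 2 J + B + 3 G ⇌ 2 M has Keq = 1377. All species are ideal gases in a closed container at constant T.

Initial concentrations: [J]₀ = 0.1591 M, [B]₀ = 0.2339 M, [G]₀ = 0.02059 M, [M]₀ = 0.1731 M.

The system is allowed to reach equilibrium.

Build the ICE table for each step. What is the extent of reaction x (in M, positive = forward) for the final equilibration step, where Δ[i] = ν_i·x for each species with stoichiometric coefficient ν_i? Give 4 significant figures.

x = -0.02572 M

Q₀ = 5.7977e+05 vs Keq = 1377 ⇒ Q>K, reverse
Step 1:
                  J         B         G         M
  Initial    0.1591    0.2339   0.02059    0.1731
  Change    0.05144   0.02572   0.07716  -0.05144
  Equil      0.2105    0.2596   0.09775    0.1217
  solve Keq expr → x = -0.02572; check Q = 1377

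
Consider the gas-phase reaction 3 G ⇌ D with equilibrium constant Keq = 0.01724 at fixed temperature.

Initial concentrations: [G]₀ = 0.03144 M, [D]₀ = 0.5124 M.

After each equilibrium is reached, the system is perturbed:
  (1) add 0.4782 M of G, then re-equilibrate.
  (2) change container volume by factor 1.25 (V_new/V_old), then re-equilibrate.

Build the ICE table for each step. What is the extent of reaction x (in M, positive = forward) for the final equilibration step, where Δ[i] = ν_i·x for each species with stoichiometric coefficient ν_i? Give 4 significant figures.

x = -0.02058 M

Q₀ = 1.6488e+04 vs Keq = 0.01724 ⇒ Q>K, reverse
Step 1:
                  G         D
  init      0.03144    0.5124
  Δ           1.389    -0.463
  eq           1.42   0.04941
  solve Keq expr → x = -0.463; check Q = 0.01724
Then add 0.4782 M of G.
Step 2:
                  G         D
  init        1.899   0.04941
  Δ         -0.1353   0.04511
  eq          1.763   0.09452
  solve Keq expr → x = 0.04511; check Q = 0.01724
Then change container volume by factor 1.25 (V_new/V_old).
Step 3:
                  G         D
  init        1.411   0.07561
  Δ         0.06175  -0.02058
  eq          1.472   0.05503
  solve Keq expr → x = -0.02058; check Q = 0.01724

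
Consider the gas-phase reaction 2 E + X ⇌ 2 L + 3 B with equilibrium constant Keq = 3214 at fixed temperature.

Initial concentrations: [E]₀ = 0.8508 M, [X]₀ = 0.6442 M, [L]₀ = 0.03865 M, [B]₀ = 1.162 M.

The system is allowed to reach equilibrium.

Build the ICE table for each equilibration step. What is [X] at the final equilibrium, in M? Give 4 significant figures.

[X]_eq = 0.2661 M

Q₀ = 0.005026 vs Keq = 3214 ⇒ Q<K, forward
Step 1:
                    E           X           L           B
  init         0.8508      0.6442     0.03865       1.162
  Δ           -0.7562     -0.3781      0.7562       1.134
  eq          0.09458      0.2661      0.7949       2.296
  solve Keq expr → x = 0.3781; check Q = 3214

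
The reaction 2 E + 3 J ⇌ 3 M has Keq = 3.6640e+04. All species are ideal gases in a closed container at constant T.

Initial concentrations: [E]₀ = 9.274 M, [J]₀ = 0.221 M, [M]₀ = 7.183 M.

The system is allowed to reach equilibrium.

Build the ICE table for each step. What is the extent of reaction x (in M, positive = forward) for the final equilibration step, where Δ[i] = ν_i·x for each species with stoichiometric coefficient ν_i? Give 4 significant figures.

Q₀ = 399.2 vs Keq = 3.6640e+04 ⇒ Q<K, forward
Step 1:
                    E           J           M
  Initial       9.274       0.221       7.183
  Change      -0.1136     -0.1704      0.1704
  Equil          9.16     0.05057       7.353
  solve Keq expr → x = 0.05681; check Q = 3.6640e+04

x = 0.05681 M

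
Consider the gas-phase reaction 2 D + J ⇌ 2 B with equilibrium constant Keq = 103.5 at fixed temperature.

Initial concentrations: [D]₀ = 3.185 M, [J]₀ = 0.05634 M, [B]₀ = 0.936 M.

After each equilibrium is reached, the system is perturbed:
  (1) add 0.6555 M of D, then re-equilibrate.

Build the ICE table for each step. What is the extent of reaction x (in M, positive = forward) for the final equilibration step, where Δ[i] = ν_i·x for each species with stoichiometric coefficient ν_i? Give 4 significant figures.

x = 3.5748e-04 M

Q₀ = 1.533 vs Keq = 103.5 ⇒ Q<K, forward
Step 1:
                    D           J           B
  I             3.185     0.05634       0.936
  C           -0.1104    -0.05522      0.1104
  E             3.075    0.001119       1.046
  solve Keq expr → x = 0.05522; check Q = 103.5
Then add 0.6555 M of D.
Step 2:
                    D           J           B
  I              3.73    0.001119       1.046
  C       -7.1496e-04 -3.5748e-04  7.1496e-04
  E             3.729  7.6176e-04       1.047
  solve Keq expr → x = 3.5748e-04; check Q = 103.5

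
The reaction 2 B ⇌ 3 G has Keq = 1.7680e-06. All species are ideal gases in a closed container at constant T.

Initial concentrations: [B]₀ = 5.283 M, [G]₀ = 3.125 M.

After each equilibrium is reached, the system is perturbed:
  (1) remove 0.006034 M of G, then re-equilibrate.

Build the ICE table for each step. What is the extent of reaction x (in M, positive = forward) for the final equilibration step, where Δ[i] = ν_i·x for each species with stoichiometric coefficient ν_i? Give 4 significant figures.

x = 0.002006 M

Q₀ = 1.093 vs Keq = 1.7680e-06 ⇒ Q>K, reverse
Step 1:
                    B           G
  init          5.283       3.125
  Δ             2.053      -3.079
  eq            7.336     0.04565
  solve Keq expr → x = -1.026; check Q = 1.7680e-06
Then remove 0.006034 M of G.
Step 2:
                    B           G
  init          7.336     0.03962
  Δ         -0.004012    0.006017
  eq            7.332     0.04564
  solve Keq expr → x = 0.002006; check Q = 1.7680e-06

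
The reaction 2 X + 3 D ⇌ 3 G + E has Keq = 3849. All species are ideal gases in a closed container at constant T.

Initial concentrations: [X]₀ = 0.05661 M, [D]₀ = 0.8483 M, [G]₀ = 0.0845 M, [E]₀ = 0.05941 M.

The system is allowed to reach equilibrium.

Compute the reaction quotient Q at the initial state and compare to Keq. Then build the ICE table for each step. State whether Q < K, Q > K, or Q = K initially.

Q₀ = 0.01832 vs Keq = 3849 ⇒ Q<K, forward
Step 1:
                  X         D         G         E
  Initial   0.05661    0.8483    0.0845   0.05941
  Change   -0.05612  -0.08417   0.08417   0.02806
  Equil   4.9439e-04    0.7641    0.1687   0.08747
  solve Keq expr → x = 0.02806; check Q = 3849

Q₀ = 0.01832; Q < K (proceeds forward)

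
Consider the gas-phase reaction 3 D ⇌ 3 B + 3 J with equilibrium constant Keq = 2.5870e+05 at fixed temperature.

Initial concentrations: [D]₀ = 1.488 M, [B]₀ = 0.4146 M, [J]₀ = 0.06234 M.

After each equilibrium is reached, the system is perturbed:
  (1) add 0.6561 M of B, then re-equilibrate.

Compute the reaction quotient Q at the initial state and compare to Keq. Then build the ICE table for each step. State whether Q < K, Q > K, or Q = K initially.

Q₀ = 5.2406e-06 vs Keq = 2.5870e+05 ⇒ Q<K, forward
Step 1:
                    D           B           J
  Initial       1.488      0.4146     0.06234
  Change       -1.444       1.444       1.444
  Equil       0.04394       1.859       1.506
  solve Keq expr → x = 0.4814; check Q = 2.5870e+05
Then add 0.6561 M of B.
Step 2:
                    D           B           J
  Initial     0.04394       2.515       1.506
  Change      0.01459    -0.01459    -0.01459
  Equil       0.05853         2.5       1.492
  solve Keq expr → x = -0.004865; check Q = 2.5870e+05

Q₀ = 5.2406e-06; Q < K (proceeds forward)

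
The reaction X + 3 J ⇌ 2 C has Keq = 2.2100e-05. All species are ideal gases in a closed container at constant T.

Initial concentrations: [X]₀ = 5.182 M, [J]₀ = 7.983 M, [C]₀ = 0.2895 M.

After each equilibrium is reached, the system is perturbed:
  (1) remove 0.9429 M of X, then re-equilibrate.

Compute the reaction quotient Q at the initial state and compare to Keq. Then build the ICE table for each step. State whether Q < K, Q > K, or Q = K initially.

Q₀ = 3.1791e-05; Q > K (proceeds reverse)

Q₀ = 3.1791e-05 vs Keq = 2.2100e-05 ⇒ Q>K, reverse
Step 1:
                   X          J          C
  I            5.182      7.983     0.2895
  C          0.02228    0.06684   -0.04456
  E            5.204       8.05     0.2449
  solve Keq expr → x = -0.02228; check Q = 2.2100e-05
Then remove 0.9429 M of X.
Step 2:
                   X          J          C
  I            4.261       8.05     0.2449
  C          0.01083     0.0325   -0.02167
  E            4.272      8.082     0.2233
  solve Keq expr → x = -0.01083; check Q = 2.2100e-05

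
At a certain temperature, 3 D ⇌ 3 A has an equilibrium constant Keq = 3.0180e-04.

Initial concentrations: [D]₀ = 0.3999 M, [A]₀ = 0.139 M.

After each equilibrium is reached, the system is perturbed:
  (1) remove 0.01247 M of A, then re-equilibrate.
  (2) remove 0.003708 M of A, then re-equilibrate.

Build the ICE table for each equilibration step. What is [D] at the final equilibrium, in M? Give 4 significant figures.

[D]_eq = 0.4899 M

Q₀ = 0.04199 vs Keq = 3.0180e-04 ⇒ Q>K, reverse
Step 1:
                    D           A
  I            0.3999       0.139
  C            0.1051     -0.1051
  E             0.505     0.03388
  solve Keq expr → x = -0.03504; check Q = 3.0180e-04
Then remove 0.01247 M of A.
Step 2:
                    D           A
  I             0.505     0.02141
  C          -0.01169     0.01169
  E            0.4933     0.03309
  solve Keq expr → x = 0.003895; check Q = 3.0180e-04
Then remove 0.003708 M of A.
Step 3:
                    D           A
  I            0.4933     0.02938
  C         -0.003475    0.003475
  E            0.4899     0.03286
  solve Keq expr → x = 0.001158; check Q = 3.0180e-04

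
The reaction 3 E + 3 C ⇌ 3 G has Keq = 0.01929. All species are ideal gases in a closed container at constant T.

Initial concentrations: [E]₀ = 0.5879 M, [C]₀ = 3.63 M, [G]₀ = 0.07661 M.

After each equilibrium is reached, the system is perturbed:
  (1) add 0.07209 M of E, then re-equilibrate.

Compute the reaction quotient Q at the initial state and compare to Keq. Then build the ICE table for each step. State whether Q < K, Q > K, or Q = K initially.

Q₀ = 4.6262e-05 vs Keq = 0.01929 ⇒ Q<K, forward
Step 1:
                    E           C           G
  Initial      0.5879        3.63     0.07661
  Change      -0.2398     -0.2398      0.2398
  Equil        0.3481        3.39      0.3165
  solve Keq expr → x = 0.07995; check Q = 0.01929
Then add 0.07209 M of E.
Step 2:
                    E           C           G
  Initial      0.4201        3.39      0.3165
  Change     -0.03256    -0.03256     0.03256
  Equil        0.3876       3.358       0.349
  solve Keq expr → x = 0.01085; check Q = 0.01929

Q₀ = 4.6262e-05; Q < K (proceeds forward)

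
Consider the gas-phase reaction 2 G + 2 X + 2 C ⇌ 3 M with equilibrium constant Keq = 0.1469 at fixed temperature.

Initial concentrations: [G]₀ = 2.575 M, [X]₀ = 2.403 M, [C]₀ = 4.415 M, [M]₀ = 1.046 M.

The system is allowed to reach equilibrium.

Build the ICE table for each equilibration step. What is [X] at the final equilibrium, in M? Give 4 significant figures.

Q₀ = 0.001533 vs Keq = 0.1469 ⇒ Q<K, forward
Step 1:
                   G          X          C          M
  init         2.575      2.403      4.415      1.046
  Δ           -0.864     -0.864     -0.864      1.296
  eq           1.711      1.539      3.551      2.342
  solve Keq expr → x = 0.432; check Q = 0.1469

[X]_eq = 1.539 M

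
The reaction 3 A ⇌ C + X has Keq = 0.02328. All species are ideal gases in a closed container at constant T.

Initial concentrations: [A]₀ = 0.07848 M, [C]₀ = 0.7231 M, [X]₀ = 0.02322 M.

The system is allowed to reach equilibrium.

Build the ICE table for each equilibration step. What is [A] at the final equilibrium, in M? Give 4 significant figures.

[A]_eq = 0.1478 M

Q₀ = 34.74 vs Keq = 0.02328 ⇒ Q>K, reverse
Step 1:
                   A          C          X
  I          0.07848     0.7231    0.02322
  C          0.06934   -0.02311   -0.02311
  E           0.1478        0.7 1.0742e-04
  solve Keq expr → x = -0.02311; check Q = 0.02328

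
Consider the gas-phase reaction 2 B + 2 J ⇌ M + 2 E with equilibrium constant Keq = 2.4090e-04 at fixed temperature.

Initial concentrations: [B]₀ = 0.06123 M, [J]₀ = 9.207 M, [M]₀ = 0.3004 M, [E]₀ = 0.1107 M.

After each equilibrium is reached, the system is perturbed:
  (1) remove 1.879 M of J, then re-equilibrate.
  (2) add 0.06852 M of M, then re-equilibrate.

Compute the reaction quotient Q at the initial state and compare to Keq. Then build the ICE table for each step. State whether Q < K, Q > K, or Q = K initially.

Q₀ = 0.01158; Q > K (proceeds reverse)

Q₀ = 0.01158 vs Keq = 2.4090e-04 ⇒ Q>K, reverse
Step 1:
                   B          J          M          E
  init       0.06123      9.207     0.3004     0.1107
  Δ          0.07305    0.07305   -0.03652   -0.07305
  eq          0.1343       9.28     0.2639    0.03765
  solve Keq expr → x = -0.03652; check Q = 2.4090e-04
Then remove 1.879 M of J.
Step 2:
                   B          J          M          E
  init        0.1343      7.401     0.2639    0.03765
  Δ         0.006061   0.006061   -0.00303  -0.006061
  eq          0.1403      7.407     0.2608    0.03159
  solve Keq expr → x = -0.00303; check Q = 2.4090e-04
Then add 0.06852 M of M.
Step 3:
                   B          J          M          E
  init        0.1403      7.407     0.3294    0.03159
  Δ         0.002836   0.002836  -0.001418  -0.002836
  eq          0.1432       7.41     0.3279    0.02875
  solve Keq expr → x = -0.001418; check Q = 2.4090e-04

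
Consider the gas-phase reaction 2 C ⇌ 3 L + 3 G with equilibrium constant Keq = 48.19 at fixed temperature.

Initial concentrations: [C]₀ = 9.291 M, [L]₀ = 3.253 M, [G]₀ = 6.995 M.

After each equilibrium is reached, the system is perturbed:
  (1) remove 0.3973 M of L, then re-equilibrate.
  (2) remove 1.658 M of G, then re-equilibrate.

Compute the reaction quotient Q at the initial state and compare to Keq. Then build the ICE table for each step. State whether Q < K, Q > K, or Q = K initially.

Q₀ = 136.5; Q > K (proceeds reverse)

Q₀ = 136.5 vs Keq = 48.19 ⇒ Q>K, reverse
Step 1:
                   C          L          G
  I            9.291      3.253      6.995
  C            0.429    -0.6435    -0.6435
  E             9.72      2.609      6.351
  solve Keq expr → x = -0.2145; check Q = 48.19
Then remove 0.3973 M of L.
Step 2:
                   C          L          G
  I             9.72      2.212      6.351
  C          -0.1755     0.2632     0.2632
  E            9.545      2.475      6.615
  solve Keq expr → x = 0.08774; check Q = 48.19
Then remove 1.658 M of G.
Step 3:
                   C          L          G
  I            9.545      2.475      4.957
  C          -0.3155     0.4733     0.4733
  E            9.229      2.949       5.43
  solve Keq expr → x = 0.1578; check Q = 48.19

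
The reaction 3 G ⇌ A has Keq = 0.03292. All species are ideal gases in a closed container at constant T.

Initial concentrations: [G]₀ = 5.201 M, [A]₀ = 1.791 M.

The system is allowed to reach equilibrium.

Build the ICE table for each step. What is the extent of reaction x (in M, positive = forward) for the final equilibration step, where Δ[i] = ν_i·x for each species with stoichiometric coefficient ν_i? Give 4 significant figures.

Q₀ = 0.01273 vs Keq = 0.03292 ⇒ Q<K, forward
Step 1:
                  G         A
  init        5.201     1.791
  Δ          -1.157    0.3858
  eq          4.044     2.177
  solve Keq expr → x = 0.3858; check Q = 0.03292

x = 0.3858 M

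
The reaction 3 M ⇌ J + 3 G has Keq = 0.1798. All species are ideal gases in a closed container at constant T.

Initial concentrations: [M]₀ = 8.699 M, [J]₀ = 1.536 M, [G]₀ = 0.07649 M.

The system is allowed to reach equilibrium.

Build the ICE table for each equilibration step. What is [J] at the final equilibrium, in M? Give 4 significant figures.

[J]_eq = 2.38 M

Q₀ = 1.0442e-06 vs Keq = 0.1798 ⇒ Q<K, forward
Step 1:
                   M          J          G
  Initial      8.699      1.536    0.07649
  Change      -2.531     0.8437      2.531
  Equil        6.168       2.38      2.608
  solve Keq expr → x = 0.8437; check Q = 0.1798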